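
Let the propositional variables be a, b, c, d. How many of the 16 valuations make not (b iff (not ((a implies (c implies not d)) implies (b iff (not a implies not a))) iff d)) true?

7

Initial set: {not (b iff (not ((a implies (c implies not d)) implies (b iff (not a implies not a))) iff d))}.
not (b iff (not ((a implies (c implies not d)) implies (b iff (not a implies not a))) iff d)): β-rule — branch into b, not (not ((a implies (c implies not d)) implies (b iff (not a implies not a))) iff d)  //  not b, (not ((a implies (c implies not d)) implies (b iff (not a implies not a))) iff d).
  branch 1 (add b, not (not ((a implies (c implies not d)) implies (b iff (not a implies not a))) iff d)):
    not (not ((a implies (c implies not d)) implies (b iff (not a implies not a))) iff d): β-rule — branch into not ((a implies (c implies not d)) implies (b iff (not a implies not a))), not d  //  not not ((a implies (c implies not d)) implies (b iff (not a implies not a))), d.
      branch 1.1 (add not ((a implies (c implies not d)) implies (b iff (not a implies not a))), not d):
        not ((a implies (c implies not d)) implies (b iff (not a implies not a))): α-rule — add (a implies (c implies not d)), not (b iff (not a implies not a)).
        (a implies (c implies not d)): β-rule — branch into not a  //  (c implies not d).
          branch 1.1.1 (add not a):
            not (b iff (not a implies not a)): β-rule — branch into b, not (not a implies not a)  //  not b, (not a implies not a).
              branch 1.1.1.1 (add b, not (not a implies not a)):
                not (not a implies not a): α-rule — add not a, not not a.
                × closes — contains both a and not a.
              branch 1.1.1.2 (add not b, (not a implies not a)):
                × closes — contains both b and not b.
          branch 1.1.2 (add (c implies not d)):
            not (b iff (not a implies not a)): β-rule — branch into b, not (not a implies not a)  //  not b, (not a implies not a).
              branch 1.1.2.1 (add b, not (not a implies not a)):
                not (not a implies not a): α-rule — add not a, not not a.
                × closes — contains both a and not a.
              branch 1.1.2.2 (add not b, (not a implies not a)):
                × closes — contains both b and not b.
      branch 1.2 (add not not ((a implies (c implies not d)) implies (b iff (not a implies not a))), d):
        not not ((a implies (c implies not d)) implies (b iff (not a implies not a))): β-rule — branch into not (a implies (c implies not d))  //  (b iff (not a implies not a)).
          branch 1.2.1 (add not (a implies (c implies not d))):
            not (a implies (c implies not d)): α-rule — add a, not (c implies not d).
            not (c implies not d): α-rule — add c, not not d.
            ○ open, literals {a=1, b=1, c=1, d=1}.
          branch 1.2.2 (add (b iff (not a implies not a))):
            (b iff (not a implies not a)): β-rule — branch into b, (not a implies not a)  //  not b, not (not a implies not a).
              branch 1.2.2.1 (add b, (not a implies not a)):
                (not a implies not a): β-rule — branch into not not a  //  not a.
                  branch 1.2.2.1.1 (add not not a):
                    ○ open, literals {a=1, b=1, d=1}.
                  branch 1.2.2.1.2 (add not a):
                    ○ open, literals {a=0, b=1, d=1}.
              branch 1.2.2.2 (add not b, not (not a implies not a)):
                × closes — contains both b and not b.
  branch 2 (add not b, (not ((a implies (c implies not d)) implies (b iff (not a implies not a))) iff d)):
    (not ((a implies (c implies not d)) implies (b iff (not a implies not a))) iff d): β-rule — branch into not ((a implies (c implies not d)) implies (b iff (not a implies not a))), d  //  not not ((a implies (c implies not d)) implies (b iff (not a implies not a))), not d.
      branch 2.1 (add not ((a implies (c implies not d)) implies (b iff (not a implies not a))), d):
        not ((a implies (c implies not d)) implies (b iff (not a implies not a))): α-rule — add (a implies (c implies not d)), not (b iff (not a implies not a)).
        (a implies (c implies not d)): β-rule — branch into not a  //  (c implies not d).
          branch 2.1.1 (add not a):
            not (b iff (not a implies not a)): β-rule — branch into b, not (not a implies not a)  //  not b, (not a implies not a).
              branch 2.1.1.1 (add b, not (not a implies not a)):
                × closes — contains both b and not b.
              branch 2.1.1.2 (add not b, (not a implies not a)):
                (not a implies not a): β-rule — branch into not not a  //  not a.
                  branch 2.1.1.2.1 (add not not a):
                    × closes — contains both a and not a.
                  branch 2.1.1.2.2 (add not a):
                    ○ open, literals {a=0, b=0, d=1}.
          branch 2.1.2 (add (c implies not d)):
            not (b iff (not a implies not a)): β-rule — branch into b, not (not a implies not a)  //  not b, (not a implies not a).
              branch 2.1.2.1 (add b, not (not a implies not a)):
                × closes — contains both b and not b.
              branch 2.1.2.2 (add not b, (not a implies not a)):
                (c implies not d): β-rule — branch into not c  //  not d.
                  branch 2.1.2.2.1 (add not c):
                    (not a implies not a): β-rule — branch into not not a  //  not a.
                      branch 2.1.2.2.1.1 (add not not a):
                        ○ open, literals {a=1, b=0, c=0, d=1}.
                      branch 2.1.2.2.1.2 (add not a):
                        ○ open, literals {a=0, b=0, c=0, d=1}.
                  branch 2.1.2.2.2 (add not d):
                    × closes — contains both d and not d.
      branch 2.2 (add not not ((a implies (c implies not d)) implies (b iff (not a implies not a))), not d):
        not not ((a implies (c implies not d)) implies (b iff (not a implies not a))): β-rule — branch into not (a implies (c implies not d))  //  (b iff (not a implies not a)).
          branch 2.2.1 (add not (a implies (c implies not d))):
            not (a implies (c implies not d)): α-rule — add a, not (c implies not d).
            not (c implies not d): α-rule — add c, not not d.
            × closes — contains both d and not d.
          branch 2.2.2 (add (b iff (not a implies not a))):
            (b iff (not a implies not a)): β-rule — branch into b, (not a implies not a)  //  not b, not (not a implies not a).
              branch 2.2.2.1 (add b, (not a implies not a)):
                × closes — contains both b and not b.
              branch 2.2.2.2 (add not b, not (not a implies not a)):
                not (not a implies not a): α-rule — add not a, not not a.
                × closes — contains both a and not a.
12 branches closed, 6 open.
Each open branch fixes some atoms; the unmentioned ones are free. Counting distinct full assignments: branch {a=1, b=1, c=1, d=1} (none free) contributes 1 new; branch {a=1, b=1, d=1} (c) contributes 1 new; branch {a=0, b=1, d=1} (c) contributes 2 new; branch {a=0, b=0, d=1} (c) contributes 2 new; branch {a=1, b=0, c=0, d=1} (none free) contributes 1 new; branch {a=0, b=0, c=0, d=1} (none free) contributes 0 new. Total: 7.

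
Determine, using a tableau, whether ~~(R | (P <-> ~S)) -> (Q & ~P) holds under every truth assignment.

Assume the negation and expand:
Initial set: {F (~~(R | (P <-> ~S)) -> (Q & ~P))}.
F (~~(R | (P <-> ~S)) -> (Q & ~P)): α-rule — add T ~~(R | (P <-> ~S)), F (Q & ~P).
T ~~(R | (P <-> ~S)): drop double negation, giving T (R | (P <-> ~S)).
F (Q & ~P): β-rule — branch into F Q  //  F ~P.
  branch 1 (add F Q):
    T (R | (P <-> ~S)): β-rule — branch into T R  //  T (P <-> ~S).
      branch 1.1 (add T R):
        ○ open, literals {Q=0, R=1}.
      branch 1.2 (add T (P <-> ~S)):
        T (P <-> ~S): β-rule — branch into T P, T ~S  //  F P, F ~S.
          branch 1.2.1 (add T P, T ~S):
            ○ open, literals {P=1, Q=0, S=0}.
          branch 1.2.2 (add F P, F ~S):
            ○ open, literals {P=0, Q=0, S=1}.
  branch 2 (add F ~P):
    T (R | (P <-> ~S)): β-rule — branch into T R  //  T (P <-> ~S).
      branch 2.1 (add T R):
        ○ open, literals {P=1, R=1}.
      branch 2.2 (add T (P <-> ~S)):
        T (P <-> ~S): β-rule — branch into T P, T ~S  //  F P, F ~S.
          branch 2.2.1 (add T P, T ~S):
            ○ open, literals {P=1, S=0}.
          branch 2.2.2 (add F P, F ~S):
            × closes — contains both P and ~P.
1 branch closed, 5 open.
An open branch gives a countermodel: Q=0, R=1 (unmentioned atoms arbitrary); under it the original formula is false.

Not valid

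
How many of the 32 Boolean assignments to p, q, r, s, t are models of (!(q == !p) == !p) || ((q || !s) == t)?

Initial set: {((!(q == !p) == !p) || ((q || !s) == t))}.
((!(q == !p) == !p) || ((q || !s) == t)): β-rule — branch into (!(q == !p) == !p)  //  ((q || !s) == t).
  branch 1 (add (!(q == !p) == !p)):
    (!(q == !p) == !p): β-rule — branch into !(q == !p), !p  //  !!(q == !p), !!p.
      branch 1.1 (add !(q == !p), !p):
        !(q == !p): β-rule — branch into q, !!p  //  !q, !p.
          branch 1.1.1 (add q, !!p):
            × closes — contains both p and !p.
          branch 1.1.2 (add !q, !p):
            ○ open, literals {p=false, q=false}.
      branch 1.2 (add !!(q == !p), !!p):
        !!(q == !p): β-rule — branch into q, !p  //  !q, !!p.
          branch 1.2.1 (add q, !p):
            × closes — contains both p and !p.
          branch 1.2.2 (add !q, !!p):
            ○ open, literals {p=true, q=false}.
  branch 2 (add ((q || !s) == t)):
    ((q || !s) == t): β-rule — branch into (q || !s), t  //  !(q || !s), !t.
      branch 2.1 (add (q || !s), t):
        (q || !s): β-rule — branch into q  //  !s.
          branch 2.1.1 (add q):
            ○ open, literals {q=true, t=true}.
          branch 2.1.2 (add !s):
            ○ open, literals {s=false, t=true}.
      branch 2.2 (add !(q || !s), !t):
        !(q || !s): α-rule — add !q, !!s.
        ○ open, literals {q=false, s=true, t=false}.
2 branches closed, 5 open.
Each open branch fixes some atoms; the unmentioned ones are free. Counting distinct full assignments: branch {p=false, q=false} (r, s, t) contributes 8 new; branch {p=true, q=false} (r, s, t) contributes 8 new; branch {q=true, t=true} (p, r, s) contributes 8 new; branch {s=false, t=true} (p, q, r) contributes 0 new; branch {q=false, s=true, t=false} (p, r) contributes 0 new. Total: 24.

24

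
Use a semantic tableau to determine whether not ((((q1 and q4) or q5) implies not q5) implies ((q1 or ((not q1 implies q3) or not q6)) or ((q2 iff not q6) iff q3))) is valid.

Assume the negation and expand:
Initial set: {not not ((((q1 and q4) or q5) implies not q5) implies ((q1 or ((not q1 implies q3) or not q6)) or ((q2 iff not q6) iff q3)))}.
not not ((((q1 and q4) or q5) implies not q5) implies ((q1 or ((not q1 implies q3) or not q6)) or ((q2 iff not q6) iff q3))): β-rule — branch into not (((q1 and q4) or q5) implies not q5)  //  ((q1 or ((not q1 implies q3) or not q6)) or ((q2 iff not q6) iff q3)).
  branch 1 (add not (((q1 and q4) or q5) implies not q5)):
    not (((q1 and q4) or q5) implies not q5): α-rule — add ((q1 and q4) or q5), not not q5.
    ((q1 and q4) or q5): β-rule — branch into (q1 and q4)  //  q5.
      branch 1.1 (add (q1 and q4)):
        (q1 and q4): α-rule — add q1, q4.
        ○ open, literals {q1=T, q4=T, q5=T}.
      branch 1.2 (add q5):
        ○ open, literals {q5=T}.
  branch 2 (add ((q1 or ((not q1 implies q3) or not q6)) or ((q2 iff not q6) iff q3))):
    ((q1 or ((not q1 implies q3) or not q6)) or ((q2 iff not q6) iff q3)): β-rule — branch into (q1 or ((not q1 implies q3) or not q6))  //  ((q2 iff not q6) iff q3).
      branch 2.1 (add (q1 or ((not q1 implies q3) or not q6))):
        (q1 or ((not q1 implies q3) or not q6)): β-rule — branch into q1  //  ((not q1 implies q3) or not q6).
          branch 2.1.1 (add q1):
            ○ open, literals {q1=T}.
          branch 2.1.2 (add ((not q1 implies q3) or not q6)):
            ((not q1 implies q3) or not q6): β-rule — branch into (not q1 implies q3)  //  not q6.
              branch 2.1.2.1 (add (not q1 implies q3)):
                (not q1 implies q3): β-rule — branch into not not q1  //  q3.
                  branch 2.1.2.1.1 (add not not q1):
                    ○ open, literals {q1=T}.
                  branch 2.1.2.1.2 (add q3):
                    ○ open, literals {q3=T}.
              branch 2.1.2.2 (add not q6):
                ○ open, literals {q6=F}.
      branch 2.2 (add ((q2 iff not q6) iff q3)):
        ((q2 iff not q6) iff q3): β-rule — branch into (q2 iff not q6), q3  //  not (q2 iff not q6), not q3.
          branch 2.2.1 (add (q2 iff not q6), q3):
            (q2 iff not q6): β-rule — branch into q2, not q6  //  not q2, not not q6.
              branch 2.2.1.1 (add q2, not q6):
                ○ open, literals {q2=T, q3=T, q6=F}.
              branch 2.2.1.2 (add not q2, not not q6):
                ○ open, literals {q2=F, q3=T, q6=T}.
          branch 2.2.2 (add not (q2 iff not q6), not q3):
            not (q2 iff not q6): β-rule — branch into q2, not not q6  //  not q2, not q6.
              branch 2.2.2.1 (add q2, not not q6):
                ○ open, literals {q2=T, q3=F, q6=T}.
              branch 2.2.2.2 (add not q2, not q6):
                ○ open, literals {q2=F, q3=F, q6=F}.
0 branches closed, 10 open.
An open branch gives a countermodel: q1=T, q4=T, q5=T (unmentioned atoms arbitrary); under it the original formula is false.

Not valid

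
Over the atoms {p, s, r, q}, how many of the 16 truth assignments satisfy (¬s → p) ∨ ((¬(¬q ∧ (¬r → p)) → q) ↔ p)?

Initial set: {((¬s → p) ∨ ((¬(¬q ∧ (¬r → p)) → q) ↔ p))}.
((¬s → p) ∨ ((¬(¬q ∧ (¬r → p)) → q) ↔ p)): β-rule — branch into (¬s → p)  //  ((¬(¬q ∧ (¬r → p)) → q) ↔ p).
  branch 1 (add (¬s → p)):
    (¬s → p): β-rule — branch into ¬¬s  //  p.
      branch 1.1 (add ¬¬s):
        ○ open, literals {s=true}.
      branch 1.2 (add p):
        ○ open, literals {p=true}.
  branch 2 (add ((¬(¬q ∧ (¬r → p)) → q) ↔ p)):
    ((¬(¬q ∧ (¬r → p)) → q) ↔ p): β-rule — branch into (¬(¬q ∧ (¬r → p)) → q), p  //  ¬(¬(¬q ∧ (¬r → p)) → q), ¬p.
      branch 2.1 (add (¬(¬q ∧ (¬r → p)) → q), p):
        (¬(¬q ∧ (¬r → p)) → q): β-rule — branch into ¬¬(¬q ∧ (¬r → p))  //  q.
          branch 2.1.1 (add ¬¬(¬q ∧ (¬r → p))):
            ¬¬(¬q ∧ (¬r → p)): α-rule — add ¬q, (¬r → p).
            (¬r → p): β-rule — branch into ¬¬r  //  p.
              branch 2.1.1.1 (add ¬¬r):
                ○ open, literals {p=true, q=false, r=true}.
              branch 2.1.1.2 (add p):
                ○ open, literals {p=true, q=false}.
          branch 2.1.2 (add q):
            ○ open, literals {p=true, q=true}.
      branch 2.2 (add ¬(¬(¬q ∧ (¬r → p)) → q), ¬p):
        ¬(¬(¬q ∧ (¬r → p)) → q): α-rule — add ¬(¬q ∧ (¬r → p)), ¬q.
        ¬(¬q ∧ (¬r → p)): β-rule — branch into ¬¬q  //  ¬(¬r → p).
          branch 2.2.1 (add ¬¬q):
            × closes — contains both q and ¬q.
          branch 2.2.2 (add ¬(¬r → p)):
            ¬(¬r → p): α-rule — add ¬r, ¬p.
            ○ open, literals {p=false, q=false, r=false}.
1 branch closed, 6 open.
Each open branch fixes some atoms; the unmentioned ones are free. Counting distinct full assignments: branch {s=true} (p, r, q) contributes 8 new; branch {p=true} (s, r, q) contributes 4 new; branch {p=true, q=false, r=true} (s) contributes 0 new; branch {p=true, q=false} (s, r) contributes 0 new; branch {p=true, q=true} (s, r) contributes 0 new; branch {p=false, q=false, r=false} (s) contributes 1 new. Total: 13.

13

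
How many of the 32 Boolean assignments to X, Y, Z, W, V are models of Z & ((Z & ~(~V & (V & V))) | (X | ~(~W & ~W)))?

Initial set: {(Z & ((Z & ~(~V & (V & V))) | (X | ~(~W & ~W))))}.
(Z & ((Z & ~(~V & (V & V))) | (X | ~(~W & ~W)))): α-rule — add Z, ((Z & ~(~V & (V & V))) | (X | ~(~W & ~W))).
((Z & ~(~V & (V & V))) | (X | ~(~W & ~W))): β-rule — branch into (Z & ~(~V & (V & V)))  //  (X | ~(~W & ~W)).
  branch 1 (add (Z & ~(~V & (V & V)))):
    (Z & ~(~V & (V & V))): α-rule — add Z, ~(~V & (V & V)).
    ~(~V & (V & V)): β-rule — branch into ~~V  //  ~(V & V).
      branch 1.1 (add ~~V):
        ○ open, literals {V=1, Z=1}.
      branch 1.2 (add ~(V & V)):
        ~(V & V): β-rule — branch into ~V  //  ~V.
          branch 1.2.1 (add ~V):
            ○ open, literals {V=0, Z=1}.
          branch 1.2.2 (add ~V):
            ○ open, literals {V=0, Z=1}.
  branch 2 (add (X | ~(~W & ~W))):
    (X | ~(~W & ~W)): β-rule — branch into X  //  ~(~W & ~W).
      branch 2.1 (add X):
        ○ open, literals {X=1, Z=1}.
      branch 2.2 (add ~(~W & ~W)):
        ~(~W & ~W): β-rule — branch into ~~W  //  ~~W.
          branch 2.2.1 (add ~~W):
            ○ open, literals {W=1, Z=1}.
          branch 2.2.2 (add ~~W):
            ○ open, literals {W=1, Z=1}.
0 branches closed, 6 open.
Each open branch fixes some atoms; the unmentioned ones are free. Counting distinct full assignments: branch {V=1, Z=1} (X, Y, W) contributes 8 new; branch {V=0, Z=1} (X, Y, W) contributes 8 new; branch {V=0, Z=1} (X, Y, W) contributes 0 new; branch {X=1, Z=1} (Y, W, V) contributes 0 new; branch {W=1, Z=1} (X, Y, V) contributes 0 new; branch {W=1, Z=1} (X, Y, V) contributes 0 new. Total: 16.

16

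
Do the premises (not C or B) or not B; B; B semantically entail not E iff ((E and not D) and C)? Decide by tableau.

No

Initial set: {((not C or B) or not B); B; B; not (not E iff ((E and not D) and C))}.
((not C or B) or not B): β-rule — branch into (not C or B)  //  not B.
  branch 1 (add (not C or B)):
    not (not E iff ((E and not D) and C)): β-rule — branch into not E, not ((E and not D) and C)  //  not not E, ((E and not D) and C).
      branch 1.1 (add not E, not ((E and not D) and C)):
        (not C or B): β-rule — branch into not C  //  B.
          branch 1.1.1 (add not C):
            not ((E and not D) and C): β-rule — branch into not (E and not D)  //  not C.
              branch 1.1.1.1 (add not (E and not D)):
                not (E and not D): β-rule — branch into not E  //  not not D.
                  branch 1.1.1.1.1 (add not E):
                    ○ open, literals {B=true, C=false, E=false}.
                  branch 1.1.1.1.2 (add not not D):
                    ○ open, literals {B=true, C=false, D=true, E=false}.
              branch 1.1.1.2 (add not C):
                ○ open, literals {B=true, C=false, E=false}.
          branch 1.1.2 (add B):
            not ((E and not D) and C): β-rule — branch into not (E and not D)  //  not C.
              branch 1.1.2.1 (add not (E and not D)):
                not (E and not D): β-rule — branch into not E  //  not not D.
                  branch 1.1.2.1.1 (add not E):
                    ○ open, literals {B=true, E=false}.
                  branch 1.1.2.1.2 (add not not D):
                    ○ open, literals {B=true, D=true, E=false}.
              branch 1.1.2.2 (add not C):
                ○ open, literals {B=true, C=false, E=false}.
      branch 1.2 (add not not E, ((E and not D) and C)):
        ((E and not D) and C): α-rule — add (E and not D), C.
        (E and not D): α-rule — add E, not D.
        (not C or B): β-rule — branch into not C  //  B.
          branch 1.2.1 (add not C):
            × closes — contains both C and not C.
          branch 1.2.2 (add B):
            ○ open, literals {B=true, C=true, D=false, E=true}.
  branch 2 (add not B):
    × closes — contains both B and not B.
2 branches closed, 7 open.
An open branch gives a countermodel: B=true, C=false, E=false (unmentioned atoms arbitrary); the premises hold there but the conclusion fails.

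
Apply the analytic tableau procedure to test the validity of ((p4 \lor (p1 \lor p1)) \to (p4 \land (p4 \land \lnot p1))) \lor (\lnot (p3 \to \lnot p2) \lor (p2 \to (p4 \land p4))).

Not valid

Assume the negation and expand:
Initial set: {F (((p4 \lor (p1 \lor p1)) \to (p4 \land (p4 \land \lnot p1))) \lor (\lnot (p3 \to \lnot p2) \lor (p2 \to (p4 \land p4))))}.
F (((p4 \lor (p1 \lor p1)) \to (p4 \land (p4 \land \lnot p1))) \lor (\lnot (p3 \to \lnot p2) \lor (p2 \to (p4 \land p4)))): α-rule — add F ((p4 \lor (p1 \lor p1)) \to (p4 \land (p4 \land \lnot p1))), F (\lnot (p3 \to \lnot p2) \lor (p2 \to (p4 \land p4))).
F ((p4 \lor (p1 \lor p1)) \to (p4 \land (p4 \land \lnot p1))): α-rule — add T (p4 \lor (p1 \lor p1)), F (p4 \land (p4 \land \lnot p1)).
F (\lnot (p3 \to \lnot p2) \lor (p2 \to (p4 \land p4))): α-rule — add F \lnot (p3 \to \lnot p2), F (p2 \to (p4 \land p4)).
F (p2 \to (p4 \land p4)): α-rule — add T p2, F (p4 \land p4).
T (p4 \lor (p1 \lor p1)): β-rule — branch into T p4  //  T (p1 \lor p1).
  branch 1 (add T p4):
    F (p4 \land (p4 \land \lnot p1)): β-rule — branch into F p4  //  F (p4 \land \lnot p1).
      branch 1.1 (add F p4):
        × closes — contains both p4 and \lnot p4.
      branch 1.2 (add F (p4 \land \lnot p1)):
        F \lnot (p3 \to \lnot p2): β-rule — branch into F p3  //  T \lnot p2.
          branch 1.2.1 (add F p3):
            F (p4 \land p4): β-rule — branch into F p4  //  F p4.
              branch 1.2.1.1 (add F p4):
                × closes — contains both p4 and \lnot p4.
              branch 1.2.1.2 (add F p4):
                × closes — contains both p4 and \lnot p4.
          branch 1.2.2 (add T \lnot p2):
            × closes — contains both p2 and \lnot p2.
  branch 2 (add T (p1 \lor p1)):
    F (p4 \land (p4 \land \lnot p1)): β-rule — branch into F p4  //  F (p4 \land \lnot p1).
      branch 2.1 (add F p4):
        F \lnot (p3 \to \lnot p2): β-rule — branch into F p3  //  T \lnot p2.
          branch 2.1.1 (add F p3):
            F (p4 \land p4): β-rule — branch into F p4  //  F p4.
              branch 2.1.1.1 (add F p4):
                T (p1 \lor p1): β-rule — branch into T p1  //  T p1.
                  branch 2.1.1.1.1 (add T p1):
                    ○ open, literals {p1=1, p2=1, p3=0, p4=0}.
                  branch 2.1.1.1.2 (add T p1):
                    ○ open, literals {p1=1, p2=1, p3=0, p4=0}.
              branch 2.1.1.2 (add F p4):
                T (p1 \lor p1): β-rule — branch into T p1  //  T p1.
                  branch 2.1.1.2.1 (add T p1):
                    ○ open, literals {p1=1, p2=1, p3=0, p4=0}.
                  branch 2.1.1.2.2 (add T p1):
                    ○ open, literals {p1=1, p2=1, p3=0, p4=0}.
          branch 2.1.2 (add T \lnot p2):
            × closes — contains both p2 and \lnot p2.
      branch 2.2 (add F (p4 \land \lnot p1)):
        F \lnot (p3 \to \lnot p2): β-rule — branch into F p3  //  T \lnot p2.
          branch 2.2.1 (add F p3):
            F (p4 \land p4): β-rule — branch into F p4  //  F p4.
              branch 2.2.1.1 (add F p4):
                T (p1 \lor p1): β-rule — branch into T p1  //  T p1.
                  branch 2.2.1.1.1 (add T p1):
                    F (p4 \land \lnot p1): β-rule — branch into F p4  //  F \lnot p1.
                      branch 2.2.1.1.1.1 (add F p4):
                        ○ open, literals {p1=1, p2=1, p3=0, p4=0}.
                      branch 2.2.1.1.1.2 (add F \lnot p1):
                        ○ open, literals {p1=1, p2=1, p3=0, p4=0}.
                  branch 2.2.1.1.2 (add T p1):
                    F (p4 \land \lnot p1): β-rule — branch into F p4  //  F \lnot p1.
                      branch 2.2.1.1.2.1 (add F p4):
                        ○ open, literals {p1=1, p2=1, p3=0, p4=0}.
                      branch 2.2.1.1.2.2 (add F \lnot p1):
                        ○ open, literals {p1=1, p2=1, p3=0, p4=0}.
              branch 2.2.1.2 (add F p4):
                T (p1 \lor p1): β-rule — branch into T p1  //  T p1.
                  branch 2.2.1.2.1 (add T p1):
                    F (p4 \land \lnot p1): β-rule — branch into F p4  //  F \lnot p1.
                      branch 2.2.1.2.1.1 (add F p4):
                        ○ open, literals {p1=1, p2=1, p3=0, p4=0}.
                      branch 2.2.1.2.1.2 (add F \lnot p1):
                        ○ open, literals {p1=1, p2=1, p3=0, p4=0}.
                  branch 2.2.1.2.2 (add T p1):
                    F (p4 \land \lnot p1): β-rule — branch into F p4  //  F \lnot p1.
                      branch 2.2.1.2.2.1 (add F p4):
                        ○ open, literals {p1=1, p2=1, p3=0, p4=0}.
                      branch 2.2.1.2.2.2 (add F \lnot p1):
                        ○ open, literals {p1=1, p2=1, p3=0, p4=0}.
          branch 2.2.2 (add T \lnot p2):
            × closes — contains both p2 and \lnot p2.
6 branches closed, 12 open.
An open branch gives a countermodel: p1=1, p2=1, p3=0, p4=0 (unmentioned atoms arbitrary); under it the original formula is false.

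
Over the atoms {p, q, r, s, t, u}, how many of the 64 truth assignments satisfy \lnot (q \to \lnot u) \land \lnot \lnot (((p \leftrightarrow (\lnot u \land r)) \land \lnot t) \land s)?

Initial set: {(\lnot (q \to \lnot u) \land \lnot \lnot (((p \leftrightarrow (\lnot u \land r)) \land \lnot t) \land s))}.
(\lnot (q \to \lnot u) \land \lnot \lnot (((p \leftrightarrow (\lnot u \land r)) \land \lnot t) \land s)): α-rule — add \lnot (q \to \lnot u), \lnot \lnot (((p \leftrightarrow (\lnot u \land r)) \land \lnot t) \land s).
\lnot (q \to \lnot u): α-rule — add q, \lnot \lnot u.
\lnot \lnot (((p \leftrightarrow (\lnot u \land r)) \land \lnot t) \land s): drop double negation, giving (((p \leftrightarrow (\lnot u \land r)) \land \lnot t) \land s).
(((p \leftrightarrow (\lnot u \land r)) \land \lnot t) \land s): α-rule — add ((p \leftrightarrow (\lnot u \land r)) \land \lnot t), s.
((p \leftrightarrow (\lnot u \land r)) \land \lnot t): α-rule — add (p \leftrightarrow (\lnot u \land r)), \lnot t.
(p \leftrightarrow (\lnot u \land r)): β-rule — branch into p, (\lnot u \land r)  //  \lnot p, \lnot (\lnot u \land r).
  branch 1 (add p, (\lnot u \land r)):
    (\lnot u \land r): α-rule — add \lnot u, r.
    × closes — contains both u and \lnot u.
  branch 2 (add \lnot p, \lnot (\lnot u \land r)):
    \lnot (\lnot u \land r): β-rule — branch into \lnot \lnot u  //  \lnot r.
      branch 2.1 (add \lnot \lnot u):
        ○ open, literals {p=false, q=true, s=true, t=false, u=true}.
      branch 2.2 (add \lnot r):
        ○ open, literals {p=false, q=true, r=false, s=true, t=false, u=true}.
1 branch closed, 2 open.
Each open branch fixes some atoms; the unmentioned ones are free. Counting distinct full assignments: branch {p=false, q=true, s=true, t=false, u=true} (r) contributes 2 new; branch {p=false, q=true, r=false, s=true, t=false, u=true} (none free) contributes 0 new. Total: 2.

2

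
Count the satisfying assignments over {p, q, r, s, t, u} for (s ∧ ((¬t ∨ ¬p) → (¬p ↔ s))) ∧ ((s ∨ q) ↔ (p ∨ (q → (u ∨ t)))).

Initial set: {((s ∧ ((¬t ∨ ¬p) → (¬p ↔ s))) ∧ ((s ∨ q) ↔ (p ∨ (q → (u ∨ t)))))}.
((s ∧ ((¬t ∨ ¬p) → (¬p ↔ s))) ∧ ((s ∨ q) ↔ (p ∨ (q → (u ∨ t))))): α-rule — add (s ∧ ((¬t ∨ ¬p) → (¬p ↔ s))), ((s ∨ q) ↔ (p ∨ (q → (u ∨ t)))).
(s ∧ ((¬t ∨ ¬p) → (¬p ↔ s))): α-rule — add s, ((¬t ∨ ¬p) → (¬p ↔ s)).
((s ∨ q) ↔ (p ∨ (q → (u ∨ t)))): β-rule — branch into (s ∨ q), (p ∨ (q → (u ∨ t)))  //  ¬(s ∨ q), ¬(p ∨ (q → (u ∨ t))).
  branch 1 (add (s ∨ q), (p ∨ (q → (u ∨ t)))):
    ((¬t ∨ ¬p) → (¬p ↔ s)): β-rule — branch into ¬(¬t ∨ ¬p)  //  (¬p ↔ s).
      branch 1.1 (add ¬(¬t ∨ ¬p)):
        ¬(¬t ∨ ¬p): α-rule — add ¬¬t, ¬¬p.
        (s ∨ q): β-rule — branch into s  //  q.
          branch 1.1.1 (add s):
            (p ∨ (q → (u ∨ t))): β-rule — branch into p  //  (q → (u ∨ t)).
              branch 1.1.1.1 (add p):
                ○ open, literals {p=T, s=T, t=T}.
              branch 1.1.1.2 (add (q → (u ∨ t))):
                (q → (u ∨ t)): β-rule — branch into ¬q  //  (u ∨ t).
                  branch 1.1.1.2.1 (add ¬q):
                    ○ open, literals {p=T, q=F, s=T, t=T}.
                  branch 1.1.1.2.2 (add (u ∨ t)):
                    (u ∨ t): β-rule — branch into u  //  t.
                      branch 1.1.1.2.2.1 (add u):
                        ○ open, literals {p=T, s=T, t=T, u=T}.
                      branch 1.1.1.2.2.2 (add t):
                        ○ open, literals {p=T, s=T, t=T}.
          branch 1.1.2 (add q):
            (p ∨ (q → (u ∨ t))): β-rule — branch into p  //  (q → (u ∨ t)).
              branch 1.1.2.1 (add p):
                ○ open, literals {p=T, q=T, s=T, t=T}.
              branch 1.1.2.2 (add (q → (u ∨ t))):
                (q → (u ∨ t)): β-rule — branch into ¬q  //  (u ∨ t).
                  branch 1.1.2.2.1 (add ¬q):
                    × closes — contains both q and ¬q.
                  branch 1.1.2.2.2 (add (u ∨ t)):
                    (u ∨ t): β-rule — branch into u  //  t.
                      branch 1.1.2.2.2.1 (add u):
                        ○ open, literals {p=T, q=T, s=T, t=T, u=T}.
                      branch 1.1.2.2.2.2 (add t):
                        ○ open, literals {p=T, q=T, s=T, t=T}.
      branch 1.2 (add (¬p ↔ s)):
        (s ∨ q): β-rule — branch into s  //  q.
          branch 1.2.1 (add s):
            (p ∨ (q → (u ∨ t))): β-rule — branch into p  //  (q → (u ∨ t)).
              branch 1.2.1.1 (add p):
                (¬p ↔ s): β-rule — branch into ¬p, s  //  ¬¬p, ¬s.
                  branch 1.2.1.1.1 (add ¬p, s):
                    × closes — contains both p and ¬p.
                  branch 1.2.1.1.2 (add ¬¬p, ¬s):
                    × closes — contains both s and ¬s.
              branch 1.2.1.2 (add (q → (u ∨ t))):
                (¬p ↔ s): β-rule — branch into ¬p, s  //  ¬¬p, ¬s.
                  branch 1.2.1.2.1 (add ¬p, s):
                    (q → (u ∨ t)): β-rule — branch into ¬q  //  (u ∨ t).
                      branch 1.2.1.2.1.1 (add ¬q):
                        ○ open, literals {p=F, q=F, s=T}.
                      branch 1.2.1.2.1.2 (add (u ∨ t)):
                        (u ∨ t): β-rule — branch into u  //  t.
                          branch 1.2.1.2.1.2.1 (add u):
                            ○ open, literals {p=F, s=T, u=T}.
                          branch 1.2.1.2.1.2.2 (add t):
                            ○ open, literals {p=F, s=T, t=T}.
                  branch 1.2.1.2.2 (add ¬¬p, ¬s):
                    × closes — contains both s and ¬s.
          branch 1.2.2 (add q):
            (p ∨ (q → (u ∨ t))): β-rule — branch into p  //  (q → (u ∨ t)).
              branch 1.2.2.1 (add p):
                (¬p ↔ s): β-rule — branch into ¬p, s  //  ¬¬p, ¬s.
                  branch 1.2.2.1.1 (add ¬p, s):
                    × closes — contains both p and ¬p.
                  branch 1.2.2.1.2 (add ¬¬p, ¬s):
                    × closes — contains both s and ¬s.
              branch 1.2.2.2 (add (q → (u ∨ t))):
                (¬p ↔ s): β-rule — branch into ¬p, s  //  ¬¬p, ¬s.
                  branch 1.2.2.2.1 (add ¬p, s):
                    (q → (u ∨ t)): β-rule — branch into ¬q  //  (u ∨ t).
                      branch 1.2.2.2.1.1 (add ¬q):
                        × closes — contains both q and ¬q.
                      branch 1.2.2.2.1.2 (add (u ∨ t)):
                        (u ∨ t): β-rule — branch into u  //  t.
                          branch 1.2.2.2.1.2.1 (add u):
                            ○ open, literals {p=F, q=T, s=T, u=T}.
                          branch 1.2.2.2.1.2.2 (add t):
                            ○ open, literals {p=F, q=T, s=T, t=T}.
                  branch 1.2.2.2.2 (add ¬¬p, ¬s):
                    × closes — contains both s and ¬s.
  branch 2 (add ¬(s ∨ q), ¬(p ∨ (q → (u ∨ t)))):
    ¬(s ∨ q): α-rule — add ¬s, ¬q.
    × closes — contains both s and ¬s.
9 branches closed, 12 open.
Each open branch fixes some atoms; the unmentioned ones are free. Counting distinct full assignments: branch {p=T, s=T, t=T} (q, r, u) contributes 8 new; branch {p=T, q=F, s=T, t=T} (r, u) contributes 0 new; branch {p=T, s=T, t=T, u=T} (q, r) contributes 0 new; branch {p=T, s=T, t=T} (q, r, u) contributes 0 new; branch {p=T, q=T, s=T, t=T} (r, u) contributes 0 new; branch {p=T, q=T, s=T, t=T, u=T} (r) contributes 0 new; branch {p=T, q=T, s=T, t=T} (r, u) contributes 0 new; branch {p=F, q=F, s=T} (r, t, u) contributes 8 new; branch {p=F, s=T, u=T} (q, r, t) contributes 4 new; branch {p=F, s=T, t=T} (q, r, u) contributes 2 new; branch {p=F, q=T, s=T, u=T} (r, t) contributes 0 new; branch {p=F, q=T, s=T, t=T} (r, u) contributes 0 new. Total: 22.

22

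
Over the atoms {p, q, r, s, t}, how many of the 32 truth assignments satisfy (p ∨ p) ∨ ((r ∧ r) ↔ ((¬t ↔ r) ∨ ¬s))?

24

Initial set: {T ((p ∨ p) ∨ ((r ∧ r) ↔ ((¬t ↔ r) ∨ ¬s)))}.
T ((p ∨ p) ∨ ((r ∧ r) ↔ ((¬t ↔ r) ∨ ¬s))): β-rule — branch into T (p ∨ p)  //  T ((r ∧ r) ↔ ((¬t ↔ r) ∨ ¬s)).
  branch 1 (add T (p ∨ p)):
    T (p ∨ p): β-rule — branch into T p  //  T p.
      branch 1.1 (add T p):
        ○ open, literals {p=true}.
      branch 1.2 (add T p):
        ○ open, literals {p=true}.
  branch 2 (add T ((r ∧ r) ↔ ((¬t ↔ r) ∨ ¬s))):
    T ((r ∧ r) ↔ ((¬t ↔ r) ∨ ¬s)): β-rule — branch into T (r ∧ r), T ((¬t ↔ r) ∨ ¬s)  //  F (r ∧ r), F ((¬t ↔ r) ∨ ¬s).
      branch 2.1 (add T (r ∧ r), T ((¬t ↔ r) ∨ ¬s)):
        T (r ∧ r): α-rule — add T r, T r.
        T ((¬t ↔ r) ∨ ¬s): β-rule — branch into T (¬t ↔ r)  //  T ¬s.
          branch 2.1.1 (add T (¬t ↔ r)):
            T (¬t ↔ r): β-rule — branch into T ¬t, T r  //  F ¬t, F r.
              branch 2.1.1.1 (add T ¬t, T r):
                ○ open, literals {r=true, t=false}.
              branch 2.1.1.2 (add F ¬t, F r):
                × closes — contains both r and ¬r.
          branch 2.1.2 (add T ¬s):
            ○ open, literals {r=true, s=false}.
      branch 2.2 (add F (r ∧ r), F ((¬t ↔ r) ∨ ¬s)):
        F ((¬t ↔ r) ∨ ¬s): α-rule — add F (¬t ↔ r), F ¬s.
        F (r ∧ r): β-rule — branch into F r  //  F r.
          branch 2.2.1 (add F r):
            F (¬t ↔ r): β-rule — branch into T ¬t, F r  //  F ¬t, T r.
              branch 2.2.1.1 (add T ¬t, F r):
                ○ open, literals {r=false, s=true, t=false}.
              branch 2.2.1.2 (add F ¬t, T r):
                × closes — contains both r and ¬r.
          branch 2.2.2 (add F r):
            F (¬t ↔ r): β-rule — branch into T ¬t, F r  //  F ¬t, T r.
              branch 2.2.2.1 (add T ¬t, F r):
                ○ open, literals {r=false, s=true, t=false}.
              branch 2.2.2.2 (add F ¬t, T r):
                × closes — contains both r and ¬r.
3 branches closed, 6 open.
Each open branch fixes some atoms; the unmentioned ones are free. Counting distinct full assignments: branch {p=true} (q, r, s, t) contributes 16 new; branch {p=true} (q, r, s, t) contributes 0 new; branch {r=true, t=false} (p, q, s) contributes 4 new; branch {r=true, s=false} (p, q, t) contributes 2 new; branch {r=false, s=true, t=false} (p, q) contributes 2 new; branch {r=false, s=true, t=false} (p, q) contributes 0 new. Total: 24.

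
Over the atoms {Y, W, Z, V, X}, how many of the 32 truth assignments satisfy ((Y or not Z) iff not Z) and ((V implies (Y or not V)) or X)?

20

Initial set: {(((Y or not Z) iff not Z) and ((V implies (Y or not V)) or X))}.
(((Y or not Z) iff not Z) and ((V implies (Y or not V)) or X)): α-rule — add ((Y or not Z) iff not Z), ((V implies (Y or not V)) or X).
((Y or not Z) iff not Z): β-rule — branch into (Y or not Z), not Z  //  not (Y or not Z), not not Z.
  branch 1 (add (Y or not Z), not Z):
    ((V implies (Y or not V)) or X): β-rule — branch into (V implies (Y or not V))  //  X.
      branch 1.1 (add (V implies (Y or not V))):
        (Y or not Z): β-rule — branch into Y  //  not Z.
          branch 1.1.1 (add Y):
            (V implies (Y or not V)): β-rule — branch into not V  //  (Y or not V).
              branch 1.1.1.1 (add not V):
                ○ open, literals {V=F, Y=T, Z=F}.
              branch 1.1.1.2 (add (Y or not V)):
                (Y or not V): β-rule — branch into Y  //  not V.
                  branch 1.1.1.2.1 (add Y):
                    ○ open, literals {Y=T, Z=F}.
                  branch 1.1.1.2.2 (add not V):
                    ○ open, literals {V=F, Y=T, Z=F}.
          branch 1.1.2 (add not Z):
            (V implies (Y or not V)): β-rule — branch into not V  //  (Y or not V).
              branch 1.1.2.1 (add not V):
                ○ open, literals {V=F, Z=F}.
              branch 1.1.2.2 (add (Y or not V)):
                (Y or not V): β-rule — branch into Y  //  not V.
                  branch 1.1.2.2.1 (add Y):
                    ○ open, literals {Y=T, Z=F}.
                  branch 1.1.2.2.2 (add not V):
                    ○ open, literals {V=F, Z=F}.
      branch 1.2 (add X):
        (Y or not Z): β-rule — branch into Y  //  not Z.
          branch 1.2.1 (add Y):
            ○ open, literals {X=T, Y=T, Z=F}.
          branch 1.2.2 (add not Z):
            ○ open, literals {X=T, Z=F}.
  branch 2 (add not (Y or not Z), not not Z):
    not (Y or not Z): α-rule — add not Y, not not Z.
    ((V implies (Y or not V)) or X): β-rule — branch into (V implies (Y or not V))  //  X.
      branch 2.1 (add (V implies (Y or not V))):
        (V implies (Y or not V)): β-rule — branch into not V  //  (Y or not V).
          branch 2.1.1 (add not V):
            ○ open, literals {V=F, Y=F, Z=T}.
          branch 2.1.2 (add (Y or not V)):
            (Y or not V): β-rule — branch into Y  //  not V.
              branch 2.1.2.1 (add Y):
                × closes — contains both Y and not Y.
              branch 2.1.2.2 (add not V):
                ○ open, literals {V=F, Y=F, Z=T}.
      branch 2.2 (add X):
        ○ open, literals {X=T, Y=F, Z=T}.
1 branch closed, 11 open.
Each open branch fixes some atoms; the unmentioned ones are free. Counting distinct full assignments: branch {V=F, Y=T, Z=F} (W, X) contributes 4 new; branch {Y=T, Z=F} (W, V, X) contributes 4 new; branch {V=F, Y=T, Z=F} (W, X) contributes 0 new; branch {V=F, Z=F} (Y, W, X) contributes 4 new; branch {Y=T, Z=F} (W, V, X) contributes 0 new; branch {V=F, Z=F} (Y, W, X) contributes 0 new; branch {X=T, Y=T, Z=F} (W, V) contributes 0 new; branch {X=T, Z=F} (Y, W, V) contributes 2 new; branch {V=F, Y=F, Z=T} (W, X) contributes 4 new; branch {V=F, Y=F, Z=T} (W, X) contributes 0 new; branch {X=T, Y=F, Z=T} (W, V) contributes 2 new. Total: 20.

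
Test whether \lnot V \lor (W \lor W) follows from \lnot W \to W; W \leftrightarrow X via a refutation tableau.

Initial set: {(\lnot W \to W); (W \leftrightarrow X); \lnot (\lnot V \lor (W \lor W))}.
\lnot (\lnot V \lor (W \lor W)): α-rule — add \lnot \lnot V, \lnot (W \lor W).
\lnot (W \lor W): α-rule — add \lnot W, \lnot W.
(\lnot W \to W): β-rule — branch into \lnot \lnot W  //  W.
  branch 1 (add \lnot \lnot W):
    × closes — contains both W and \lnot W.
  branch 2 (add W):
    × closes — contains both W and \lnot W.
All 2 branches close.
Every branch closed, so the premises entail the conclusion.

Yes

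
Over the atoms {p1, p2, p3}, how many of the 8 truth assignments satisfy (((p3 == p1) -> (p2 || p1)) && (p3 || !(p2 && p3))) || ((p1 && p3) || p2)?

7

Initial set: {((((p3 == p1) -> (p2 || p1)) && (p3 || !(p2 && p3))) || ((p1 && p3) || p2))}.
((((p3 == p1) -> (p2 || p1)) && (p3 || !(p2 && p3))) || ((p1 && p3) || p2)): β-rule — branch into (((p3 == p1) -> (p2 || p1)) && (p3 || !(p2 && p3)))  //  ((p1 && p3) || p2).
  branch 1 (add (((p3 == p1) -> (p2 || p1)) && (p3 || !(p2 && p3)))):
    (((p3 == p1) -> (p2 || p1)) && (p3 || !(p2 && p3))): α-rule — add ((p3 == p1) -> (p2 || p1)), (p3 || !(p2 && p3)).
    ((p3 == p1) -> (p2 || p1)): β-rule — branch into !(p3 == p1)  //  (p2 || p1).
      branch 1.1 (add !(p3 == p1)):
        (p3 || !(p2 && p3)): β-rule — branch into p3  //  !(p2 && p3).
          branch 1.1.1 (add p3):
            !(p3 == p1): β-rule — branch into p3, !p1  //  !p3, p1.
              branch 1.1.1.1 (add p3, !p1):
                ○ open, literals {p1=F, p3=T}.
              branch 1.1.1.2 (add !p3, p1):
                × closes — contains both p3 and !p3.
          branch 1.1.2 (add !(p2 && p3)):
            !(p3 == p1): β-rule — branch into p3, !p1  //  !p3, p1.
              branch 1.1.2.1 (add p3, !p1):
                !(p2 && p3): β-rule — branch into !p2  //  !p3.
                  branch 1.1.2.1.1 (add !p2):
                    ○ open, literals {p1=F, p2=F, p3=T}.
                  branch 1.1.2.1.2 (add !p3):
                    × closes — contains both p3 and !p3.
              branch 1.1.2.2 (add !p3, p1):
                !(p2 && p3): β-rule — branch into !p2  //  !p3.
                  branch 1.1.2.2.1 (add !p2):
                    ○ open, literals {p1=T, p2=F, p3=F}.
                  branch 1.1.2.2.2 (add !p3):
                    ○ open, literals {p1=T, p3=F}.
      branch 1.2 (add (p2 || p1)):
        (p3 || !(p2 && p3)): β-rule — branch into p3  //  !(p2 && p3).
          branch 1.2.1 (add p3):
            (p2 || p1): β-rule — branch into p2  //  p1.
              branch 1.2.1.1 (add p2):
                ○ open, literals {p2=T, p3=T}.
              branch 1.2.1.2 (add p1):
                ○ open, literals {p1=T, p3=T}.
          branch 1.2.2 (add !(p2 && p3)):
            (p2 || p1): β-rule — branch into p2  //  p1.
              branch 1.2.2.1 (add p2):
                !(p2 && p3): β-rule — branch into !p2  //  !p3.
                  branch 1.2.2.1.1 (add !p2):
                    × closes — contains both p2 and !p2.
                  branch 1.2.2.1.2 (add !p3):
                    ○ open, literals {p2=T, p3=F}.
              branch 1.2.2.2 (add p1):
                !(p2 && p3): β-rule — branch into !p2  //  !p3.
                  branch 1.2.2.2.1 (add !p2):
                    ○ open, literals {p1=T, p2=F}.
                  branch 1.2.2.2.2 (add !p3):
                    ○ open, literals {p1=T, p3=F}.
  branch 2 (add ((p1 && p3) || p2)):
    ((p1 && p3) || p2): β-rule — branch into (p1 && p3)  //  p2.
      branch 2.1 (add (p1 && p3)):
        (p1 && p3): α-rule — add p1, p3.
        ○ open, literals {p1=T, p3=T}.
      branch 2.2 (add p2):
        ○ open, literals {p2=T}.
3 branches closed, 11 open.
Each open branch fixes some atoms; the unmentioned ones are free. Counting distinct full assignments: branch {p1=F, p3=T} (p2) contributes 2 new; branch {p1=F, p2=F, p3=T} (none free) contributes 0 new; branch {p1=T, p2=F, p3=F} (none free) contributes 1 new; branch {p1=T, p3=F} (p2) contributes 1 new; branch {p2=T, p3=T} (p1) contributes 1 new; branch {p1=T, p3=T} (p2) contributes 1 new; branch {p2=T, p3=F} (p1) contributes 1 new; branch {p1=T, p2=F} (p3) contributes 0 new; branch {p1=T, p3=F} (p2) contributes 0 new; branch {p1=T, p3=T} (p2) contributes 0 new; branch {p2=T} (p1, p3) contributes 0 new. Total: 7.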